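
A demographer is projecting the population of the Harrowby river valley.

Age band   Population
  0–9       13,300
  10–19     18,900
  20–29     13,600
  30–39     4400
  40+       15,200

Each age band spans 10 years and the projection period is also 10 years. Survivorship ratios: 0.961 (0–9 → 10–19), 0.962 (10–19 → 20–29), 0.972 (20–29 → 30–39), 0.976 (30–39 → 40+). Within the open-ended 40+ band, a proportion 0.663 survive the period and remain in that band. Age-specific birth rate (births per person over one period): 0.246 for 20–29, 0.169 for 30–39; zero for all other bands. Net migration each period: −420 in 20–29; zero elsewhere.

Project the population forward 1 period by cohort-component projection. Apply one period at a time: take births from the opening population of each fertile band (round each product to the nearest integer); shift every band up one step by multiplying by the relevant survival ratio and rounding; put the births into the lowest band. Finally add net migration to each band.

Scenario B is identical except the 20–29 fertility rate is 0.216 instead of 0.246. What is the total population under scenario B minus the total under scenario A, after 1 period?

-408

— Period 1 —
Births: 13600 × 0.246 = 3346  |  4400 × 0.169 = 744 — total 4090
10–19: 13300 × 0.961 = 12781
20–29: 18900 × 0.962 = 18182
30–39: 13600 × 0.972 = 13219
40+: 4400 × 0.976 + 15200 × 0.663 = 4294 + 10078 = 14372
Net migration: 20–29 − 420 → 17762
→ [4090, 12781, 17762, 13219, 14372]
Scenario A total after 1 period: 62224
Scenario B projection —
— Period 1 —
Births: 13600 × 0.216 = 2938  |  4400 × 0.169 = 744 — total 3682
10–19: 13300 × 0.961 = 12781
20–29: 18900 × 0.962 = 18182
30–39: 13600 × 0.972 = 13219
40+: 4400 × 0.976 + 15200 × 0.663 = 4294 + 10078 = 14372
Net migration: 20–29 − 420 → 17762
→ [3682, 12781, 17762, 13219, 14372]
Scenario B total after 1 period: 61816
Difference B − A = 61816 − 62224 = -408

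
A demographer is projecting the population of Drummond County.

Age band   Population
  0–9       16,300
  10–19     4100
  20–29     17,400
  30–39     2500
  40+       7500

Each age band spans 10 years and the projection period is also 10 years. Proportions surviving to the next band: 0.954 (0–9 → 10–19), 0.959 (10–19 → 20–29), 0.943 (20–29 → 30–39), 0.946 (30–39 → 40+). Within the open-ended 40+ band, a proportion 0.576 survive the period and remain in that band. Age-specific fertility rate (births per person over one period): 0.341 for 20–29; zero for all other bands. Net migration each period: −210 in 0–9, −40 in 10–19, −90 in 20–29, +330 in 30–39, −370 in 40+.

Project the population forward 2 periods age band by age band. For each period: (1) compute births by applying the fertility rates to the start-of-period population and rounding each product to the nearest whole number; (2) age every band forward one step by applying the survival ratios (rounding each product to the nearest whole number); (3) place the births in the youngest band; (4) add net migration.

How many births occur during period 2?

Numbering the groups 1..5 from youngest to oldest:
Period 1:
Births: 17400 * 0.341 = 5933
Group 2: 16300 * 0.954 = 15550
Group 3: 4100 * 0.959 = 3932
Group 4: 17400 * 0.943 = 16408
Group 5: 2500 * 0.946 + 7500 * 0.576 = 2365 + 4320 = 6685
Net migration: Group 1 − 210 → 5723; Group 2 − 40 → 15510; Group 3 − 90 → 3842; Group 4 + 330 → 16738; Group 5 − 370 → 6315
Population now: 0–9=5723, 10–19=15510, 20–29=3842, 30–39=16738, 40+=6315
Period 2:
Births: 3842 * 0.341 = 1310
Group 2: 5723 * 0.954 = 5460
Group 3: 15510 * 0.959 = 14874
Group 4: 3842 * 0.943 = 3623
Group 5: 16738 * 0.946 + 6315 * 0.576 = 15834 + 3637 = 19471
Net migration: Group 1 − 210 → 1100; Group 2 − 40 → 5420; Group 3 − 90 → 14784; Group 4 + 330 → 3953; Group 5 − 370 → 19101
Population now: 0–9=1100, 10–19=5420, 20–29=14784, 30–39=3953, 40+=19101

1310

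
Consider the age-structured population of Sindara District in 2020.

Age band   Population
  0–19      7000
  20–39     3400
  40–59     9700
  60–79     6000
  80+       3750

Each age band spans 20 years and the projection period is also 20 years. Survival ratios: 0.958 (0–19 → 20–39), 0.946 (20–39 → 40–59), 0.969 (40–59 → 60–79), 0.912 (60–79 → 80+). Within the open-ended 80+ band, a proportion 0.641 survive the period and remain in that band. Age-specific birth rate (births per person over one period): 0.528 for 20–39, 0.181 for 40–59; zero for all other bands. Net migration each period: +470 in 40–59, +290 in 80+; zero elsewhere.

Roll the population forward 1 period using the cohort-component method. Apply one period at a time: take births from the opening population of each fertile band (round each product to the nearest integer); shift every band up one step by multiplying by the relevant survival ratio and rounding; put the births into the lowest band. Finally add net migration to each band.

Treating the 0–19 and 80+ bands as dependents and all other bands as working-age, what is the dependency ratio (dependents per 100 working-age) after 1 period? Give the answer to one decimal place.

(Bands numbered youngest = 1 to oldest = 5.)
Period 1.
Births: 3400 × 0.528 = 1795, 9700 × 0.181 = 1756 → 3551
Band 2: 7000 × 0.958 = 6706
Band 3: 3400 × 0.946 = 3216
Band 4: 9700 × 0.969 = 9399
Band 5: 6000 × 0.912 + 3750 × 0.641 = 5472 + 2404 = 7876
Net migration: Band 3 + 470 → 3686; Band 5 + 290 → 8166
→ [3551, 6706, 3686, 9399, 8166]
Dependents (band 0–19 + band 80+) = 3551 + 8166 = 11717; working-age = 19791; ratio = 11717/19791 × 100 = 59.2

59.2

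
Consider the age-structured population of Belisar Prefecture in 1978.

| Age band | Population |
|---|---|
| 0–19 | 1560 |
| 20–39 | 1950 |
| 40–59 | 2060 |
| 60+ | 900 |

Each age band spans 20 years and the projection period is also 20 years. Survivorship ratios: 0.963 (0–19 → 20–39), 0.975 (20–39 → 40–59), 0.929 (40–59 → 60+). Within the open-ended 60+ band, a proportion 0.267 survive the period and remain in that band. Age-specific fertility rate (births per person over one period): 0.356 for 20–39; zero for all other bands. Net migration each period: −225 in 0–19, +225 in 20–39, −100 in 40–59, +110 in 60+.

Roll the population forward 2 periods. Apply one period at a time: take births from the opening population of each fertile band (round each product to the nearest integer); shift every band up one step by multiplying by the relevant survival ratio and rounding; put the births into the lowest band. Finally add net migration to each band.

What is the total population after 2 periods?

5038

[period 1]
Births: 1950 × 0.356 = 694
20–39: 1560 × 0.963 = 1502
40–59: 1950 × 0.975 = 1901
60+: 2060 × 0.929 + 900 × 0.267 = 1914 + 240 = 2154
Net migration: 0–19 − 225 → 469; 20–39 + 225 → 1727; 40–59 − 100 → 1801; 60+ + 110 → 2264
Giving 469 / 1727 / 1801 / 2264.
[period 2]
Births: 1727 × 0.356 = 615
20–39: 469 × 0.963 = 452
40–59: 1727 × 0.975 = 1684
60+: 1801 × 0.929 + 2264 × 0.267 = 1673 + 604 = 2277
Net migration: 0–19 − 225 → 390; 20–39 + 225 → 677; 40–59 − 100 → 1584; 60+ + 110 → 2387
Giving 390 / 677 / 1584 / 2387.
Total after period 2: 390 + 677 + 1584 + 2387 = 5038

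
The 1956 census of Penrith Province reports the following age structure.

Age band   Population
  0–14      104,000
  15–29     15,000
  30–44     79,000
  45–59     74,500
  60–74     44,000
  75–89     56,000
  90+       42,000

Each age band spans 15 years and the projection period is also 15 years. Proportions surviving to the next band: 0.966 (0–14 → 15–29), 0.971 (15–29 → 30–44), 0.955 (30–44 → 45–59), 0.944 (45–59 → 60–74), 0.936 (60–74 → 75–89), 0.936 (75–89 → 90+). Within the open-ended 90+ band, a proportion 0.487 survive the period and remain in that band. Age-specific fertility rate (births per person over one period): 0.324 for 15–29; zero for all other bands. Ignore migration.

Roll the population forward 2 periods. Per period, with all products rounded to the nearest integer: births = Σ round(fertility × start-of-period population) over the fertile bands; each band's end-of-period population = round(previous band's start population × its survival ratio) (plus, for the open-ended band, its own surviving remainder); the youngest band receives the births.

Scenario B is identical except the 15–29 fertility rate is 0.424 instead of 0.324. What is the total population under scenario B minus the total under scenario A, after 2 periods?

Period 1:
Births: 15000 * 0.324 = 4860
15–29: 104000 * 0.966 = 100464
30–44: 15000 * 0.971 = 14565
45–59: 79000 * 0.955 = 75445
60–74: 74500 * 0.944 = 70328
75–89: 44000 * 0.936 = 41184
90+: 56000 * 0.936 + 42000 * 0.487 = 52416 + 20454 = 72870
End of period: [4860, 100464, 14565, 75445, 70328, 41184, 72870]
Period 2:
Births: 100464 * 0.324 = 32550
15–29: 4860 * 0.966 = 4695
30–44: 100464 * 0.971 = 97551
45–59: 14565 * 0.955 = 13910
60–74: 75445 * 0.944 = 71220
75–89: 70328 * 0.936 = 65827
90+: 41184 * 0.936 + 72870 * 0.487 = 38548 + 35488 = 74036
End of period: [32550, 4695, 97551, 13910, 71220, 65827, 74036]
Scenario A total after 2 periods: 359789
Scenario B projection —
Period 1:
Births: 15000 * 0.424 = 6360
15–29: 104000 * 0.966 = 100464
30–44: 15000 * 0.971 = 14565
45–59: 79000 * 0.955 = 75445
60–74: 74500 * 0.944 = 70328
75–89: 44000 * 0.936 = 41184
90+: 56000 * 0.936 + 42000 * 0.487 = 52416 + 20454 = 72870
End of period: [6360, 100464, 14565, 75445, 70328, 41184, 72870]
Period 2:
Births: 100464 * 0.424 = 42597
15–29: 6360 * 0.966 = 6144
30–44: 100464 * 0.971 = 97551
45–59: 14565 * 0.955 = 13910
60–74: 75445 * 0.944 = 71220
75–89: 70328 * 0.936 = 65827
90+: 41184 * 0.936 + 72870 * 0.487 = 38548 + 35488 = 74036
End of period: [42597, 6144, 97551, 13910, 71220, 65827, 74036]
Scenario B total after 2 periods: 371285
Difference B − A = 371285 − 359789 = 11496

11496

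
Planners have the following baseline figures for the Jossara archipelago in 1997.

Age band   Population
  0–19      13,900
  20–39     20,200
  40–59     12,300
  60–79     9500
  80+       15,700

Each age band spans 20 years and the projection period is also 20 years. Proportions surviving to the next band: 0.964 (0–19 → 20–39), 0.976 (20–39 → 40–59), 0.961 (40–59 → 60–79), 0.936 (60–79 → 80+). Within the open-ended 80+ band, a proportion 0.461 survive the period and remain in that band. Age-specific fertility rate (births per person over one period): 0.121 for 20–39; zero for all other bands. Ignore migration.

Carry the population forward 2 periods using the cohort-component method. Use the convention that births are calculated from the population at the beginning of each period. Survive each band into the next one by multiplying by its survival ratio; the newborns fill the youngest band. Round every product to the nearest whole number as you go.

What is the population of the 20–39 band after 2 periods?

2356

Period 1.
Births: 20200 * 0.121 = 2444
20–39: 13900 * 0.964 = 13400
40–59: 20200 * 0.976 = 19715
60–79: 12300 * 0.961 = 11820
80+: 9500 * 0.936 + 15700 * 0.461 = 8892 + 7238 = 16130
End of period: [2444, 13400, 19715, 11820, 16130]
Period 2.
Births: 13400 * 0.121 = 1621
20–39: 2444 * 0.964 = 2356
40–59: 13400 * 0.976 = 13078
60–79: 19715 * 0.961 = 18946
80+: 11820 * 0.936 + 16130 * 0.461 = 11064 + 7436 = 18500
End of period: [1621, 2356, 13078, 18946, 18500]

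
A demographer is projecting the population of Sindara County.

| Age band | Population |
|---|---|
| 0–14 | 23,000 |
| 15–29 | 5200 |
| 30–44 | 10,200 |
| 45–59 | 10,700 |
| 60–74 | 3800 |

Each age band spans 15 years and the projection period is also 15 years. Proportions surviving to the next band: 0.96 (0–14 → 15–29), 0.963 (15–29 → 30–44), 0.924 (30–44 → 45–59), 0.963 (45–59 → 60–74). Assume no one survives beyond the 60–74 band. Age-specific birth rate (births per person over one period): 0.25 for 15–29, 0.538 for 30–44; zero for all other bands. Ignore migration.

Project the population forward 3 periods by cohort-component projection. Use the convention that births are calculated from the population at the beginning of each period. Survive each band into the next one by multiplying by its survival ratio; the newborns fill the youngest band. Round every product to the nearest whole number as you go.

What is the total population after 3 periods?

After projecting period 1:
Births: 5200 * 0.25 = 1300, 10200 * 0.538 = 5488 ⇒ total 6788
15–29: 23000 * 0.96 = 22080
30–44: 5200 * 0.963 = 5008
45–59: 10200 * 0.924 = 9425
60–74: 10700 * 0.963 = 10304
End of period: [6788, 22080, 5008, 9425, 10304]
After projecting period 2:
Births: 22080 * 0.25 = 5520, 5008 * 0.538 = 2694 ⇒ total 8214
15–29: 6788 * 0.96 = 6516
30–44: 22080 * 0.963 = 21263
45–59: 5008 * 0.924 = 4627
60–74: 9425 * 0.963 = 9076
End of period: [8214, 6516, 21263, 4627, 9076]
After projecting period 3:
Births: 6516 * 0.25 = 1629, 21263 * 0.538 = 11439 ⇒ total 13068
15–29: 8214 * 0.96 = 7885
30–44: 6516 * 0.963 = 6275
45–59: 21263 * 0.924 = 19647
60–74: 4627 * 0.963 = 4456
End of period: [13068, 7885, 6275, 19647, 4456]
Total after period 3: 13068 + 7885 + 6275 + 19647 + 4456 = 51331

51331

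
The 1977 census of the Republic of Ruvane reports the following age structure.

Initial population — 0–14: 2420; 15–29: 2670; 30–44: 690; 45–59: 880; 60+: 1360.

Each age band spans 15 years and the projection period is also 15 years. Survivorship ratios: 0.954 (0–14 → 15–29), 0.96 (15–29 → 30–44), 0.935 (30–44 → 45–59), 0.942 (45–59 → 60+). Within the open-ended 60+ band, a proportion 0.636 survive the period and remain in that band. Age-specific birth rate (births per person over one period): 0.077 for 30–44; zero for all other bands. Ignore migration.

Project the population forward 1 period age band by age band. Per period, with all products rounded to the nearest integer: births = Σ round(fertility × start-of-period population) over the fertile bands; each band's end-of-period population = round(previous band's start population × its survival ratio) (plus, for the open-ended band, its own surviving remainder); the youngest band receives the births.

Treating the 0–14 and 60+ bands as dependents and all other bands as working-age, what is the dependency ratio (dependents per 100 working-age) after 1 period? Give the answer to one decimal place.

After projecting period 1:
Births: 690 × 0.077 = 53
15–29: 2420 × 0.954 = 2309
30–44: 2670 × 0.96 = 2563
45–59: 690 × 0.935 = 645
60+: 880 × 0.942 + 1360 × 0.636 = 829 + 865 = 1694
Population now: 0–14=53, 15–29=2309, 30–44=2563, 45–59=645, 60+=1694
Dependents (band 0–14 + band 60+) = 53 + 1694 = 1747; working-age = 5517; ratio = 1747/5517 × 100 = 31.7

31.7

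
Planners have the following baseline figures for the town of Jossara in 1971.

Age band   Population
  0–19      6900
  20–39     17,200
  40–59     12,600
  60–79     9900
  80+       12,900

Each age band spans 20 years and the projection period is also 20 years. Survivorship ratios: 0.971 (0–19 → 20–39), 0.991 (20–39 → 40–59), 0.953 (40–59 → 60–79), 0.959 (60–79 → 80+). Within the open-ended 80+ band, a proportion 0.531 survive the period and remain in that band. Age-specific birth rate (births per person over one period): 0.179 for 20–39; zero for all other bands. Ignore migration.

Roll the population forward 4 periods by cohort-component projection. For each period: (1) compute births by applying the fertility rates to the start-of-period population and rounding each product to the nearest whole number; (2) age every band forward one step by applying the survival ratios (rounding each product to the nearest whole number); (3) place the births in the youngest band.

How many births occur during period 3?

535

— Period 1 —
Births: 17200 * 0.179 = 3079
20–39: 6900 * 0.971 = 6700
40–59: 17200 * 0.991 = 17045
60–79: 12600 * 0.953 = 12008
80+: 9900 * 0.959 + 12900 * 0.531 = 9494 + 6850 = 16344
Population now: 0–19=3079, 20–39=6700, 40–59=17045, 60–79=12008, 80+=16344
— Period 2 —
Births: 6700 * 0.179 = 1199
20–39: 3079 * 0.971 = 2990
40–59: 6700 * 0.991 = 6640
60–79: 17045 * 0.953 = 16244
80+: 12008 * 0.959 + 16344 * 0.531 = 11516 + 8679 = 20195
Population now: 0–19=1199, 20–39=2990, 40–59=6640, 60–79=16244, 80+=20195
— Period 3 —
Births: 2990 * 0.179 = 535
20–39: 1199 * 0.971 = 1164
40–59: 2990 * 0.991 = 2963
60–79: 6640 * 0.953 = 6328
80+: 16244 * 0.959 + 20195 * 0.531 = 15578 + 10724 = 26302
Population now: 0–19=535, 20–39=1164, 40–59=2963, 60–79=6328, 80+=26302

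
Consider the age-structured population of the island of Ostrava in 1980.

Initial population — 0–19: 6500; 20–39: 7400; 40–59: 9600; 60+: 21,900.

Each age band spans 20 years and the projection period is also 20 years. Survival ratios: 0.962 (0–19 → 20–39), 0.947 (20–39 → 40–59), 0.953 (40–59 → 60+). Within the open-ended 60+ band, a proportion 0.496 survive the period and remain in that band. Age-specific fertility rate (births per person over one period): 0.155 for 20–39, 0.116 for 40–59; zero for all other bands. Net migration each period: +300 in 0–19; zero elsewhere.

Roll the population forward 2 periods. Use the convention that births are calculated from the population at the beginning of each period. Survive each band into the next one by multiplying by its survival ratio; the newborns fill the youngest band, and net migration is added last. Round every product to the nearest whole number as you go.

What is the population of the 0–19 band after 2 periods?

2082

Numbering the bands 1..4 from youngest to oldest:
Period 1.
Births: 7400 × 0.155 = 1147  |  9600 × 0.116 = 1114 → 2261
Band 2: 6500 × 0.962 = 6253
Band 3: 7400 × 0.947 = 7008
Band 4: 9600 × 0.953 + 21900 × 0.496 = 9149 + 10862 = 20011
Net migration: Band 1 + 300 → 2561
Giving 2561 / 6253 / 7008 / 20011.
Period 2.
Births: 6253 × 0.155 = 969  |  7008 × 0.116 = 813 → 1782
Band 2: 2561 × 0.962 = 2464
Band 3: 6253 × 0.947 = 5922
Band 4: 7008 × 0.953 + 20011 × 0.496 = 6679 + 9925 = 16604
Net migration: Band 1 + 300 → 2082
Giving 2082 / 2464 / 5922 / 16604.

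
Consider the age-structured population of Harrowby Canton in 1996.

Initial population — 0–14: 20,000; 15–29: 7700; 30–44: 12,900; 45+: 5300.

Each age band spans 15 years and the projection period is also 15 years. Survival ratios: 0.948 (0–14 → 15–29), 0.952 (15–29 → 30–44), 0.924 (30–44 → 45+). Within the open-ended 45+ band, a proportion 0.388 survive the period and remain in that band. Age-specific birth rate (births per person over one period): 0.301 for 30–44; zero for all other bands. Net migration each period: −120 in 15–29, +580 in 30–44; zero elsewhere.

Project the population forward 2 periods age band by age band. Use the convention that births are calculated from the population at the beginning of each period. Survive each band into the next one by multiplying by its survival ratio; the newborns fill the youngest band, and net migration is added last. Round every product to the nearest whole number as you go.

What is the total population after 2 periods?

Numbering the groups 1..4 from youngest to oldest:
[period 1]
Births: 12900 × 0.301 = 3883
Group 2: 20000 × 0.948 = 18960
Group 3: 7700 × 0.952 = 7330
Group 4: 12900 × 0.924 + 5300 × 0.388 = 11920 + 2056 = 13976
Net migration: Group 2 − 120 → 18840; Group 3 + 580 → 7910
End of period: [3883, 18840, 7910, 13976]
[period 2]
Births: 7910 × 0.301 = 2381
Group 2: 3883 × 0.948 = 3681
Group 3: 18840 × 0.952 = 17936
Group 4: 7910 × 0.924 + 13976 × 0.388 = 7309 + 5423 = 12732
Net migration: Group 2 − 120 → 3561; Group 3 + 580 → 18516
End of period: [2381, 3561, 18516, 12732]
Total after period 2: 2381 + 3561 + 18516 + 12732 = 37190

37190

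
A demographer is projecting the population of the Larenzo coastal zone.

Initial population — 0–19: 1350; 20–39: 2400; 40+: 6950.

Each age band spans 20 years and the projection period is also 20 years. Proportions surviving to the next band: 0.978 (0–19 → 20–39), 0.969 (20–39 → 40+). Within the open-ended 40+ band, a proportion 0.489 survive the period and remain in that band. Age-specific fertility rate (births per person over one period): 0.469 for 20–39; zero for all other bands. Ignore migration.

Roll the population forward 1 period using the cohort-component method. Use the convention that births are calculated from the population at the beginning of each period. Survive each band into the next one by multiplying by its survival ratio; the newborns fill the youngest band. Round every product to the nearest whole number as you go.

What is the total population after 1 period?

(Bands numbered youngest = 1 to oldest = 3.)
Period 1.
Births: 2400 × 0.469 = 1126
Band 2: 1350 × 0.978 = 1320
Band 3: 2400 × 0.969 + 6950 × 0.489 = 2326 + 3399 = 5725
→ [1126, 1320, 5725]
Total after period 1: 1126 + 1320 + 5725 = 8171

8171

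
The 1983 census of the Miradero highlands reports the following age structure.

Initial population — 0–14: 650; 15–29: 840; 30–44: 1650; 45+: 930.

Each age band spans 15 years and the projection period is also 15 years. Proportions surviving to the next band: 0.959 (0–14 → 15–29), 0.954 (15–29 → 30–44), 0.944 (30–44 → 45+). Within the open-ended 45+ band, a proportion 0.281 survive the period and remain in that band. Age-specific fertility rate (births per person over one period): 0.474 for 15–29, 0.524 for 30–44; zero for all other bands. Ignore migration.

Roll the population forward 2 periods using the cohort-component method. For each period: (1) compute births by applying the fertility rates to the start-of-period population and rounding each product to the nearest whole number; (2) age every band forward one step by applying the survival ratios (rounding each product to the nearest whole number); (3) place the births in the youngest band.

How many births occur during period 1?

1263

Call the bands 1 to 4, youngest first.
Period 1:
Births: 840 × 0.474 = 398 ; 1650 × 0.524 = 865 — total 1263
Band 2: 650 × 0.959 = 623
Band 3: 840 × 0.954 = 801
Band 4: 1650 × 0.944 + 930 × 0.281 = 1558 + 261 = 1819
→ [1263, 623, 801, 1819]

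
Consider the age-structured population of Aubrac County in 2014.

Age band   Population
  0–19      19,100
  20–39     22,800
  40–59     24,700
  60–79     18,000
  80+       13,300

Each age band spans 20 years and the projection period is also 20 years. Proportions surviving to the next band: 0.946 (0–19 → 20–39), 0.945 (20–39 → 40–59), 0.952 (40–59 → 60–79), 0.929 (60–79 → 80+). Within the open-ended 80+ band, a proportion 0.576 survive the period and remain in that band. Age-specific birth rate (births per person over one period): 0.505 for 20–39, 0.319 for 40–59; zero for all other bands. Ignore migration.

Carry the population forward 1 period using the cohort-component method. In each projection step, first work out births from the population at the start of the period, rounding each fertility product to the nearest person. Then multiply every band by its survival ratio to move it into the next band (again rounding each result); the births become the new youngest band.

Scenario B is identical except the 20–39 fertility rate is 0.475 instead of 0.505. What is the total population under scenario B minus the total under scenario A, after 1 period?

After projecting period 1:
Births: 22800 × 0.505 = 11514  |  24700 × 0.319 = 7879 ⇒ total 19393
20–39: 19100 × 0.946 = 18069
40–59: 22800 × 0.945 = 21546
60–79: 24700 × 0.952 = 23514
80+: 18000 × 0.929 + 13300 × 0.576 = 16722 + 7661 = 24383
Population now: 0–19=19393, 20–39=18069, 40–59=21546, 60–79=23514, 80+=24383
Scenario A total after 1 period: 106905
Scenario B projection —
After projecting period 1:
Births: 22800 × 0.475 = 10830  |  24700 × 0.319 = 7879 ⇒ total 18709
20–39: 19100 × 0.946 = 18069
40–59: 22800 × 0.945 = 21546
60–79: 24700 × 0.952 = 23514
80+: 18000 × 0.929 + 13300 × 0.576 = 16722 + 7661 = 24383
Population now: 0–19=18709, 20–39=18069, 40–59=21546, 60–79=23514, 80+=24383
Scenario B total after 1 period: 106221
Difference B − A = 106221 − 106905 = -684

-684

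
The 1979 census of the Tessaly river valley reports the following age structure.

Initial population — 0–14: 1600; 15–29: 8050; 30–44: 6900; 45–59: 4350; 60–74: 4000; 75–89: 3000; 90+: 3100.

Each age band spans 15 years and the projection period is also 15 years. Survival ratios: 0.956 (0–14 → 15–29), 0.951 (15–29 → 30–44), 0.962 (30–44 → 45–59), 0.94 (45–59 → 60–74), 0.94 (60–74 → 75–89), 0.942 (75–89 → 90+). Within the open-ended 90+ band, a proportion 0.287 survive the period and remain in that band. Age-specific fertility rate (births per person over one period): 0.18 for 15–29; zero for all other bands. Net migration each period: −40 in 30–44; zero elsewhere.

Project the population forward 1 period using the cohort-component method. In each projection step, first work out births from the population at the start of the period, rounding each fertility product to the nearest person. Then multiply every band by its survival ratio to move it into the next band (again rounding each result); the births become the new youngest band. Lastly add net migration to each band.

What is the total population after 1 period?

Let group 1 be 0–14 through group 7 = 90+.
[period 1]
Births: 8050 * 0.18 = 1449
Group 2: 1600 * 0.956 = 1530
Group 3: 8050 * 0.951 = 7656
Group 4: 6900 * 0.962 = 6638
Group 5: 4350 * 0.94 = 4089
Group 6: 4000 * 0.94 = 3760
Group 7: 3000 * 0.942 + 3100 * 0.287 = 2826 + 890 = 3716
Net migration: Group 3 − 40 → 7616
→ [1449, 1530, 7616, 6638, 4089, 3760, 3716]
Total after period 1: 1449 + 1530 + 7616 + 6638 + 4089 + 3760 + 3716 = 28798

28798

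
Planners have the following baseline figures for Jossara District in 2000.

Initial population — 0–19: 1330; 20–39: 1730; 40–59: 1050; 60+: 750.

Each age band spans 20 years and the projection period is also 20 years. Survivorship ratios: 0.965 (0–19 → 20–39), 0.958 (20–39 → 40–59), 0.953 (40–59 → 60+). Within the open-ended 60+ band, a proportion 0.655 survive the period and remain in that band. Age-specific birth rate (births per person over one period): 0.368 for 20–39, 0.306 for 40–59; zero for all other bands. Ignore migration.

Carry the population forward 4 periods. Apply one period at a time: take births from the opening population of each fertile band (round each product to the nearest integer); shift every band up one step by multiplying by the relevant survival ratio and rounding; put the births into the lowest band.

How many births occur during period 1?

958

— Period 1 —
Births: 1730 × 0.368 = 637, 1050 × 0.306 = 321 → 958
20–39: 1330 × 0.965 = 1283
40–59: 1730 × 0.958 = 1657
60+: 1050 × 0.953 + 750 × 0.655 = 1001 + 491 = 1492
→ [958, 1283, 1657, 1492]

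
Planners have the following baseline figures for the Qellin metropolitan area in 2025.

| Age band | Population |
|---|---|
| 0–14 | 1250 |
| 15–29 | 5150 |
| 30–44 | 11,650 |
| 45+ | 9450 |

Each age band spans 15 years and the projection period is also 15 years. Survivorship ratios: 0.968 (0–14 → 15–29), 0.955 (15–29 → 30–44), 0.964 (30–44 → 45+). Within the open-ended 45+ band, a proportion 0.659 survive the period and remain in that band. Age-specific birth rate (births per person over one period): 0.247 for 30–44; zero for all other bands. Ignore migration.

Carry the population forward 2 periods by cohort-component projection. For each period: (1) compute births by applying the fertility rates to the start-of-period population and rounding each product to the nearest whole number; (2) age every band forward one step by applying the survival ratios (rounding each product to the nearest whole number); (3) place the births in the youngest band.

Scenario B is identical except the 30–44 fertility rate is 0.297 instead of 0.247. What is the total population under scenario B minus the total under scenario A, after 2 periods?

809

(Groups numbered youngest = 1 to oldest = 4.)
After projecting period 1:
Births: 11650 * 0.247 = 2878
Group 2: 1250 * 0.968 = 1210
Group 3: 5150 * 0.955 = 4918
Group 4: 11650 * 0.964 + 9450 * 0.659 = 11231 + 6228 = 17459
Population now: 0–14=2878, 15–29=1210, 30–44=4918, 45+=17459
After projecting period 2:
Births: 4918 * 0.247 = 1215
Group 2: 2878 * 0.968 = 2786
Group 3: 1210 * 0.955 = 1156
Group 4: 4918 * 0.964 + 17459 * 0.659 = 4741 + 11505 = 16246
Population now: 0–14=1215, 15–29=2786, 30–44=1156, 45+=16246
Scenario A total after 2 periods: 21403
Scenario B projection —
After projecting period 1:
Births: 11650 * 0.297 = 3460
Group 2: 1250 * 0.968 = 1210
Group 3: 5150 * 0.955 = 4918
Group 4: 11650 * 0.964 + 9450 * 0.659 = 11231 + 6228 = 17459
Population now: 0–14=3460, 15–29=1210, 30–44=4918, 45+=17459
After projecting period 2:
Births: 4918 * 0.297 = 1461
Group 2: 3460 * 0.968 = 3349
Group 3: 1210 * 0.955 = 1156
Group 4: 4918 * 0.964 + 17459 * 0.659 = 4741 + 11505 = 16246
Population now: 0–14=1461, 15–29=3349, 30–44=1156, 45+=16246
Scenario B total after 2 periods: 22212
Difference B − A = 22212 − 21403 = 809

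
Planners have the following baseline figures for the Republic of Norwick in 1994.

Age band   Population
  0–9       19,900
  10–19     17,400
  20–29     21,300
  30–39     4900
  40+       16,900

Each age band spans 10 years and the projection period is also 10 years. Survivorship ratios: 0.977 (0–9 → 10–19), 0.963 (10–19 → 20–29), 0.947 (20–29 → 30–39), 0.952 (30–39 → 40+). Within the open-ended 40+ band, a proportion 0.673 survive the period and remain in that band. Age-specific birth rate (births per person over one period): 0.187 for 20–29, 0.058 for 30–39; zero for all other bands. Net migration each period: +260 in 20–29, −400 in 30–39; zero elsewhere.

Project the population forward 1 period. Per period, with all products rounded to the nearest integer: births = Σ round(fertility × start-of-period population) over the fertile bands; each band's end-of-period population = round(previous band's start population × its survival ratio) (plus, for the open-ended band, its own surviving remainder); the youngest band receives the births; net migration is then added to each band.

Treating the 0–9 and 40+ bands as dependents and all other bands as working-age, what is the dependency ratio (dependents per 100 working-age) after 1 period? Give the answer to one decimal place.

36.1

Numbering the groups 1..5 from youngest to oldest:
[period 1]
Births: 21300 × 0.187 = 3983  |  4900 × 0.058 = 284 — total 4267
Group 2: 19900 × 0.977 = 19442
Group 3: 17400 × 0.963 = 16756
Group 4: 21300 × 0.947 = 20171
Group 5: 4900 × 0.952 + 16900 × 0.673 = 4665 + 11374 = 16039
Net migration: Group 3 + 260 → 17016; Group 4 − 400 → 19771
Population now: 0–9=4267, 10–19=19442, 20–29=17016, 30–39=19771, 40+=16039
Dependents (band 0–9 + band 40+) = 4267 + 16039 = 20306; working-age = 56229; ratio = 20306/56229 × 100 = 36.1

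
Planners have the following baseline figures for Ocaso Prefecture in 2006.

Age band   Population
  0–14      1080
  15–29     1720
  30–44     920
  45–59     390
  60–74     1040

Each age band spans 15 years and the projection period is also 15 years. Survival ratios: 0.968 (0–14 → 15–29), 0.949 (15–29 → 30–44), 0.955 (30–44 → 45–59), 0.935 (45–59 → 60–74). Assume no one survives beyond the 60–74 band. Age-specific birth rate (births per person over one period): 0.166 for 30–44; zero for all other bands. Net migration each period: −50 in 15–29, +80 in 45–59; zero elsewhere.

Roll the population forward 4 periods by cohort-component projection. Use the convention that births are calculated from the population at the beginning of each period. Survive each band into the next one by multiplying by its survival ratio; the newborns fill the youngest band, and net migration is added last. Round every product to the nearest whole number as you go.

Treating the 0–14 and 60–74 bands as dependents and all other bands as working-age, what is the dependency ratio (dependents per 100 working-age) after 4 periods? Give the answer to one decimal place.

[period 1]
Births: 920 * 0.166 = 153
15–29: 1080 * 0.968 = 1045
30–44: 1720 * 0.949 = 1632
45–59: 920 * 0.955 = 879
60–74: 390 * 0.935 = 365
Net migration: 15–29 − 50 → 995; 45–59 + 80 → 959
Population now: 0–14=153, 15–29=995, 30–44=1632, 45–59=959, 60–74=365
[period 2]
Births: 1632 * 0.166 = 271
15–29: 153 * 0.968 = 148
30–44: 995 * 0.949 = 944
45–59: 1632 * 0.955 = 1559
60–74: 959 * 0.935 = 897
Net migration: 15–29 − 50 → 98; 45–59 + 80 → 1639
Population now: 0–14=271, 15–29=98, 30–44=944, 45–59=1639, 60–74=897
[period 3]
Births: 944 * 0.166 = 157
15–29: 271 * 0.968 = 262
30–44: 98 * 0.949 = 93
45–59: 944 * 0.955 = 902
60–74: 1639 * 0.935 = 1532
Net migration: 15–29 − 50 → 212; 45–59 + 80 → 982
Population now: 0–14=157, 15–29=212, 30–44=93, 45–59=982, 60–74=1532
[period 4]
Births: 93 * 0.166 = 15
15–29: 157 * 0.968 = 152
30–44: 212 * 0.949 = 201
45–59: 93 * 0.955 = 89
60–74: 982 * 0.935 = 918
Net migration: 15–29 − 50 → 102; 45–59 + 80 → 169
Population now: 0–14=15, 15–29=102, 30–44=201, 45–59=169, 60–74=918
Dependents (band 0–14 + band 60–74) = 15 + 918 = 933; working-age = 472; ratio = 933/472 × 100 = 197.7

197.7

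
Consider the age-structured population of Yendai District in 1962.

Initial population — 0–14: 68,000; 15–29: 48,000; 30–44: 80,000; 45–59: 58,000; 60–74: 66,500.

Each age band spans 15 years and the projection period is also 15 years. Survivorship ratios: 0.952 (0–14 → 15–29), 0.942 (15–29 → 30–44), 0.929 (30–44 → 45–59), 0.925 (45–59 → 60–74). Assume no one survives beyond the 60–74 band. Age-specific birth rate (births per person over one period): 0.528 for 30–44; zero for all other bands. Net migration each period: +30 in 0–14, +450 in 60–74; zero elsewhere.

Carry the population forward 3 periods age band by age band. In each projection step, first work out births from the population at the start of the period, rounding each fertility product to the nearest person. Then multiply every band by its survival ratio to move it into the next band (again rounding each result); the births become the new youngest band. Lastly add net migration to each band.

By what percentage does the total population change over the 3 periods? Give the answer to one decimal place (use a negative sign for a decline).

-41.1

[period 1]
Births: 80000 × 0.528 = 42240
15–29: 68000 × 0.952 = 64736
30–44: 48000 × 0.942 = 45216
45–59: 80000 × 0.929 = 74320
60–74: 58000 × 0.925 = 53650
Net migration: 0–14 + 30 → 42270; 60–74 + 450 → 54100
→ [42270, 64736, 45216, 74320, 54100]
[period 2]
Births: 45216 × 0.528 = 23874
15–29: 42270 × 0.952 = 40241
30–44: 64736 × 0.942 = 60981
45–59: 45216 × 0.929 = 42006
60–74: 74320 × 0.925 = 68746
Net migration: 0–14 + 30 → 23904; 60–74 + 450 → 69196
→ [23904, 40241, 60981, 42006, 69196]
[period 3]
Births: 60981 × 0.528 = 32198
15–29: 23904 × 0.952 = 22757
30–44: 40241 × 0.942 = 37907
45–59: 60981 × 0.929 = 56651
60–74: 42006 × 0.925 = 38856
Net migration: 0–14 + 30 → 32228; 60–74 + 450 → 39306
→ [32228, 22757, 37907, 56651, 39306]
Total: 320500 → 188849; change = -131651; percentage change = -41.1%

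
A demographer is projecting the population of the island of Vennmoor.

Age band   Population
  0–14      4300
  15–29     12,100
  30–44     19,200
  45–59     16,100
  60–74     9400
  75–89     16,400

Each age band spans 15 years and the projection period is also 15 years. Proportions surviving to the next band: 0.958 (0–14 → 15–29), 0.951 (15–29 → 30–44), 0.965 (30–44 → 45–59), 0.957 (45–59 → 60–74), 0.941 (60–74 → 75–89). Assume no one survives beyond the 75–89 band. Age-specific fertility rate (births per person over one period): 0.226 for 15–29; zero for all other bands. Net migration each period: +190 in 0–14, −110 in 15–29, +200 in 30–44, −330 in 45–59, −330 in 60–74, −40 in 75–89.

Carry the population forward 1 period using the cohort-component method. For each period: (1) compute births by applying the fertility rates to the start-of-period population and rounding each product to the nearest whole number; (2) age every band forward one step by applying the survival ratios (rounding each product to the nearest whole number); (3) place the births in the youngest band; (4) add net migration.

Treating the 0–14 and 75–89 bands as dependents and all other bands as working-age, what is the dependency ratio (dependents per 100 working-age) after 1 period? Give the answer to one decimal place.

23.9

— Period 1 —
Births: 12100 × 0.226 = 2735
15–29: 4300 × 0.958 = 4119
30–44: 12100 × 0.951 = 11507
45–59: 19200 × 0.965 = 18528
60–74: 16100 × 0.957 = 15408
75–89: 9400 × 0.941 = 8845
Net migration: 0–14 + 190 → 2925; 15–29 − 110 → 4009; 30–44 + 200 → 11707; 45–59 − 330 → 18198; 60–74 − 330 → 15078; 75–89 − 40 → 8805
→ [2925, 4009, 11707, 18198, 15078, 8805]
Dependents (band 0–14 + band 75–89) = 2925 + 8805 = 11730; working-age = 48992; ratio = 11730/48992 × 100 = 23.9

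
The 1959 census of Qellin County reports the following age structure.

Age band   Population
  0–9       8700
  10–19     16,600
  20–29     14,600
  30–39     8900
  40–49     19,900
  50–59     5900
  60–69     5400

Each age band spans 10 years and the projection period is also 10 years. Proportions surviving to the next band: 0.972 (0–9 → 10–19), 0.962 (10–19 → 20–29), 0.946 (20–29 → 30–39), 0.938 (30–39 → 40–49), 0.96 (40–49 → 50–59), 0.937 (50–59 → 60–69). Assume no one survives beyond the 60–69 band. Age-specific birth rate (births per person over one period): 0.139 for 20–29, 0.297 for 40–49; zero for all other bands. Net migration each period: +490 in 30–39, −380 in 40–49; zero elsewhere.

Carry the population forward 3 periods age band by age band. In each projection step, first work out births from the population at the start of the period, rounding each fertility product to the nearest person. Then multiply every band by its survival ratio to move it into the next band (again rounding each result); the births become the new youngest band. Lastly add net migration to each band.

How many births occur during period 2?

4586

[period 1]
Births: 14600 × 0.139 = 2029 ; 19900 × 0.297 = 5910 ⇒ total 7939
10–19: 8700 × 0.972 = 8456
20–29: 16600 × 0.962 = 15969
30–39: 14600 × 0.946 = 13812
40–49: 8900 × 0.938 = 8348
50–59: 19900 × 0.96 = 19104
60–69: 5900 × 0.937 = 5528
Net migration: 30–39 + 490 → 14302; 40–49 − 380 → 7968
Population now: 0–9=7939, 10–19=8456, 20–29=15969, 30–39=14302, 40–49=7968, 50–59=19104, 60–69=5528
[period 2]
Births: 15969 × 0.139 = 2220 ; 7968 × 0.297 = 2366 ⇒ total 4586
10–19: 7939 × 0.972 = 7717
20–29: 8456 × 0.962 = 8135
30–39: 15969 × 0.946 = 15107
40–49: 14302 × 0.938 = 13415
50–59: 7968 × 0.96 = 7649
60–69: 19104 × 0.937 = 17900
Net migration: 30–39 + 490 → 15597; 40–49 − 380 → 13035
Population now: 0–9=4586, 10–19=7717, 20–29=8135, 30–39=15597, 40–49=13035, 50–59=7649, 60–69=17900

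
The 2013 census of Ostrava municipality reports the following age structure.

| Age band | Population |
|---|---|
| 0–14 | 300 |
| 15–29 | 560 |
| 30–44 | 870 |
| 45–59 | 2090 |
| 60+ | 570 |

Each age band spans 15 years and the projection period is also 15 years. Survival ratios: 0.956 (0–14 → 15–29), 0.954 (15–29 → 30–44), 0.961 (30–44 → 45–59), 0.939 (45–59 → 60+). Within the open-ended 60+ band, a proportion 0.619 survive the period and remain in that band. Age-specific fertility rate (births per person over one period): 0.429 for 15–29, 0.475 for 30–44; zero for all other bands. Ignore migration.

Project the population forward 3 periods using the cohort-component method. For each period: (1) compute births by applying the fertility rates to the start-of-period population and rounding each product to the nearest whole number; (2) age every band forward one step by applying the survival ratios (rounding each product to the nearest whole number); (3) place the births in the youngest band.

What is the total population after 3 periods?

— Period 1 —
Births: 560 * 0.429 = 240  |  870 * 0.475 = 413 — total 653
15–29: 300 * 0.956 = 287
30–44: 560 * 0.954 = 534
45–59: 870 * 0.961 = 836
60+: 2090 * 0.939 + 570 * 0.619 = 1963 + 353 = 2316
Giving 653 / 287 / 534 / 836 / 2316.
— Period 2 —
Births: 287 * 0.429 = 123  |  534 * 0.475 = 254 — total 377
15–29: 653 * 0.956 = 624
30–44: 287 * 0.954 = 274
45–59: 534 * 0.961 = 513
60+: 836 * 0.939 + 2316 * 0.619 = 785 + 1434 = 2219
Giving 377 / 624 / 274 / 513 / 2219.
— Period 3 —
Births: 624 * 0.429 = 268  |  274 * 0.475 = 130 — total 398
15–29: 377 * 0.956 = 360
30–44: 624 * 0.954 = 595
45–59: 274 * 0.961 = 263
60+: 513 * 0.939 + 2219 * 0.619 = 482 + 1374 = 1856
Giving 398 / 360 / 595 / 263 / 1856.
Total after period 3: 398 + 360 + 595 + 263 + 1856 = 3472

3472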